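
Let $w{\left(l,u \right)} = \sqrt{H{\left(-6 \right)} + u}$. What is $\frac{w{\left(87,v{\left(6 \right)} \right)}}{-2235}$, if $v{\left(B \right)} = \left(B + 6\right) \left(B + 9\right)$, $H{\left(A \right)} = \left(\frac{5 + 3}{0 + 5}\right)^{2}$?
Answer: $- \frac{2 \sqrt{1141}}{11175} \approx -0.0060454$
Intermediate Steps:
$H{\left(A \right)} = \frac{64}{25}$ ($H{\left(A \right)} = \left(\frac{8}{5}\right)^{2} = \frac{64}{25}$)
$v{\left(B \right)} = \left(6 + B\right) \left(9 + B\right)$
$w{\left(l,u \right)} = \sqrt{\frac{64}{25} + u}$
$\frac{w{\left(87,v{\left(6 \right)} \right)}}{-2235} = \frac{\frac{1}{5} \sqrt{64 + 25 \left(54 + 6^{2} + 15 \cdot 6\right)}}{-2235} = \frac{\sqrt{64 + 25 \left(54 + 36 + 90\right)}}{5} \left(- \frac{1}{2235}\right) = \frac{\sqrt{64 + 25 \cdot 180}}{5} \left(- \frac{1}{2235}\right) = \frac{\sqrt{64 + 4500}}{5} \left(- \frac{1}{2235}\right) = \frac{\sqrt{4564}}{5} \left(- \frac{1}{2235}\right) = \frac{2 \sqrt{1141}}{5} \left(- \frac{1}{2235}\right) = - \frac{2 \sqrt{1141}}{11175}$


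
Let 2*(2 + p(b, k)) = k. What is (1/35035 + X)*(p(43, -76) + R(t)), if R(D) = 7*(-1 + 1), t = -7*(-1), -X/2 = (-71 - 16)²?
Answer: 4242878632/7007 ≈ 6.0552e+5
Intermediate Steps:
X = -15138 (X = -2*(-71 - 16)² = -2*(-87)² = -2*7569 = -15138)
p(b, k) = -2 + k/2
t = 7
R(D) = 0 (R(D) = 7*0 = 0)
(1/35035 + X)*(p(43, -76) + R(t)) = (1/35035 - 15138)*((-2 + (½)*(-76)) + 0) = (1/35035 - 15138)*((-2 - 38) + 0) = -530359829*(-40 + 0)/35035 = -530359829/35035*(-40) = 4242878632/7007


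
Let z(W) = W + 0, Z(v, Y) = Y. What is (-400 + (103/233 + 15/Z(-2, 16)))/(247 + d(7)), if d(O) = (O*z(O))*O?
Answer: -1486057/2199520 ≈ -0.67563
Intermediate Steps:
z(W) = W
d(O) = O³ (d(O) = (O*O)*O = O²*O = O³)
(-400 + (103/233 + 15/Z(-2, 16)))/(247 + d(7)) = (-400 + (103/233 + 15/16))/(247 + 7³) = (-400 + (103*(1/233) + 15*(1/16)))/(247 + 343) = (-400 + (103/233 + 15/16))/590 = (-400 + 5143/3728)*(1/590) = -1486057/3728*1/590 = -1486057/2199520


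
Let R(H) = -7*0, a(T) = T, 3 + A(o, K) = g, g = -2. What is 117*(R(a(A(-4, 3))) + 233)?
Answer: 27261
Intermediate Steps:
A(o, K) = -5 (A(o, K) = -3 - 2 = -5)
R(H) = 0
117*(R(a(A(-4, 3))) + 233) = 117*(0 + 233) = 117*233 = 27261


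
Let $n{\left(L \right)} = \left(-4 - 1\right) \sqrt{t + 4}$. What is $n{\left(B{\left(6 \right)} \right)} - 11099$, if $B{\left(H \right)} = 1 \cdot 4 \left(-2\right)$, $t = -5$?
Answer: $-11099 - 5 i \approx -11099.0 - 5.0 i$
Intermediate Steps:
$B{\left(H \right)} = -8$ ($B{\left(H \right)} = 1 \left(-8\right) = -8$)
$n{\left(L \right)} = - 5 i$ ($n{\left(L \right)} = \left(-4 - 1\right) \sqrt{-5 + 4} = - 5 \sqrt{-1} = - 5 i$)
$n{\left(B{\left(6 \right)} \right)} - 11099 = - 5 i - 11099 = -11099 - 5 i$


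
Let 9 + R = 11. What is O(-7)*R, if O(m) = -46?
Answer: -92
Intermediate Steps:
R = 2 (R = -9 + 11 = 2)
O(-7)*R = -46*2 = -92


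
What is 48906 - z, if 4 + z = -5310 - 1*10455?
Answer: 64675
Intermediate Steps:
z = -15769 (z = -4 + (-5310 - 1*10455) = -4 + (-5310 - 10455) = -4 - 15765 = -15769)
48906 - z = 48906 - 1*(-15769) = 48906 + 15769 = 64675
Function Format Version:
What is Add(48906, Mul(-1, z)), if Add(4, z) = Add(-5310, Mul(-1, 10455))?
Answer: 64675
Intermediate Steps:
z = -15769 (z = Add(-4, Add(-5310, Mul(-1, 10455))) = Add(-4, Add(-5310, -10455)) = Add(-4, -15765) = -15769)
Add(48906, Mul(-1, z)) = Add(48906, Mul(-1, -15769)) = Add(48906, 15769) = 64675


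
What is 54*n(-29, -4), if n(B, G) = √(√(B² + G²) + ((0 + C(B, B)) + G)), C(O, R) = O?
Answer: 54*√(-33 + √857) ≈ 104.23*I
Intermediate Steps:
n(B, G) = √(B + G + √(B² + G²)) (n(B, G) = √(√(B² + G²) + ((0 + B) + G)) = √(√(B² + G²) + (B + G)) = √(B + G + √(B² + G²)))
54*n(-29, -4) = 54*√(-29 - 4 + √((-29)² + (-4)²)) = 54*√(-29 - 4 + √(841 + 16)) = 54*√(-29 - 4 + √857) = 54*√(-33 + √857)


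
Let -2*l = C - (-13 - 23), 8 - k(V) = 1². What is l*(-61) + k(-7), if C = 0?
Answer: 1105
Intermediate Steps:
k(V) = 7 (k(V) = 8 - 1*1² = 8 - 1*1 = 8 - 1 = 7)
l = -18 (l = -(0 - (-13 - 23))/2 = -(0 - 1*(-36))/2 = -(0 + 36)/2 = -½*36 = -18)
l*(-61) + k(-7) = -18*(-61) + 7 = 1098 + 7 = 1105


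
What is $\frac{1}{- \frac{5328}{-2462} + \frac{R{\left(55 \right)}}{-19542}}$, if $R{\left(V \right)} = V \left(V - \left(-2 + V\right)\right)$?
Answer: $\frac{12028101}{25962239} \approx 0.46329$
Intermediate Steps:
$R{\left(V \right)} = 2 V$ ($R{\left(V \right)} = V 2 = 2 V$)
$\frac{1}{- \frac{5328}{-2462} + \frac{R{\left(55 \right)}}{-19542}} = \frac{1}{- \frac{5328}{-2462} + \frac{2 \cdot 55}{-19542}} = \frac{1}{\left(-5328\right) \left(- \frac{1}{2462}\right) + 110 \left(- \frac{1}{19542}\right)} = \frac{1}{\frac{2664}{1231} - \frac{55}{9771}} = \frac{1}{\frac{25962239}{12028101}} = \frac{12028101}{25962239}$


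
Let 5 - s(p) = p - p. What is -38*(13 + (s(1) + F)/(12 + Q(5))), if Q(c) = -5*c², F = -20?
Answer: -56392/113 ≈ -499.04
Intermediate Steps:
s(p) = 5 (s(p) = 5 - (p - p) = 5 - 1*0 = 5 + 0 = 5)
-38*(13 + (s(1) + F)/(12 + Q(5))) = -38*(13 + (5 - 20)/(12 - 5*5²)) = -38*(13 - 15/(12 - 5*25)) = -38*(13 - 15/(12 - 125)) = -38*(13 - 15/(-113)) = -38*(13 - 15*(-1/113)) = -38*(13 + 15/113) = -38*1484/113 = -56392/113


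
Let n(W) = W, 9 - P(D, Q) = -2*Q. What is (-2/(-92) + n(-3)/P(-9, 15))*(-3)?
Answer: 99/598 ≈ 0.16555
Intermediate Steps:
P(D, Q) = 9 + 2*Q (P(D, Q) = 9 - (-2)*Q = 9 + 2*Q)
(-2/(-92) + n(-3)/P(-9, 15))*(-3) = (-2/(-92) - 3/(9 + 2*15))*(-3) = (-2*(-1/92) - 3/(9 + 30))*(-3) = (1/46 - 3/39)*(-3) = (1/46 - 3*1/39)*(-3) = (1/46 - 1/13)*(-3) = -33/598*(-3) = 99/598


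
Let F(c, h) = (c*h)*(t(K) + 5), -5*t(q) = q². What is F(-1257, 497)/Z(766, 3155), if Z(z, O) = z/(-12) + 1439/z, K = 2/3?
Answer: 17626312249/355930 ≈ 49522.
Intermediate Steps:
K = ⅔ (K = 2*(⅓) = ⅔ ≈ 0.66667)
t(q) = -q²/5
F(c, h) = 221*c*h/45 (F(c, h) = (c*h)*(-(⅔)²/5 + 5) = (c*h)*(-⅕*4/9 + 5) = (c*h)*(-4/45 + 5) = (c*h)*(221/45) = 221*c*h/45)
Z(z, O) = 1439/z - z/12 (Z(z, O) = z*(-1/12) + 1439/z = -z/12 + 1439/z = 1439/z - z/12)
F(-1257, 497)/Z(766, 3155) = ((221/45)*(-1257)*497)/(1439/766 - 1/12*766) = -46021703/(15*(1439*(1/766) - 383/6)) = -46021703/(15*(1439/766 - 383/6)) = -46021703/(15*(-71186/1149)) = -46021703/15*(-1149/71186) = 17626312249/355930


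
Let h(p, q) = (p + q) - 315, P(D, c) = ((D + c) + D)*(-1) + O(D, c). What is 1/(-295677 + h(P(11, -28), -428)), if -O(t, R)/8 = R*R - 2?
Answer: -1/302670 ≈ -3.3039e-6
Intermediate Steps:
O(t, R) = 16 - 8*R**2 (O(t, R) = -8*(R*R - 2) = -8*(R**2 - 2) = -8*(-2 + R**2) = 16 - 8*R**2)
P(D, c) = 16 - c - 8*c**2 - 2*D (P(D, c) = ((D + c) + D)*(-1) + (16 - 8*c**2) = (c + 2*D)*(-1) + (16 - 8*c**2) = (-c - 2*D) + (16 - 8*c**2) = 16 - c - 8*c**2 - 2*D)
h(p, q) = -315 + p + q
1/(-295677 + h(P(11, -28), -428)) = 1/(-295677 + (-315 + (16 - 1*(-28) - 8*(-28)**2 - 2*11) - 428)) = 1/(-295677 + (-315 + (16 + 28 - 8*784 - 22) - 428)) = 1/(-295677 + (-315 + (16 + 28 - 6272 - 22) - 428)) = 1/(-295677 + (-315 - 6250 - 428)) = 1/(-295677 - 6993) = 1/(-302670) = -1/302670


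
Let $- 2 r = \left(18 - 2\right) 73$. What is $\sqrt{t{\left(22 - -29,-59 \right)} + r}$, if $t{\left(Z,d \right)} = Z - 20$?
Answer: $i \sqrt{553} \approx 23.516 i$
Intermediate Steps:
$t{\left(Z,d \right)} = -20 + Z$
$r = -584$ ($r = - \frac{\left(18 - 2\right) 73}{2} = - \frac{16 \cdot 73}{2} = \left(- \frac{1}{2}\right) 1168 = -584$)
$\sqrt{t{\left(22 - -29,-59 \right)} + r} = \sqrt{\left(-20 + \left(22 - -29\right)\right) - 584} = \sqrt{\left(-20 + \left(22 + 29\right)\right) - 584} = \sqrt{\left(-20 + 51\right) - 584} = \sqrt{31 - 584} = \sqrt{-553} = i \sqrt{553}$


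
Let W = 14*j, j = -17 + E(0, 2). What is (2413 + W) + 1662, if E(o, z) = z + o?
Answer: 3865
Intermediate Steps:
E(o, z) = o + z
j = -15 (j = -17 + (0 + 2) = -17 + 2 = -15)
W = -210 (W = 14*(-15) = -210)
(2413 + W) + 1662 = (2413 - 210) + 1662 = 2203 + 1662 = 3865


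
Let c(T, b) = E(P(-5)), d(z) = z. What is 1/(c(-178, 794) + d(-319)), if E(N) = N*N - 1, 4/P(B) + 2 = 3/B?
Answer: -169/53680 ≈ -0.0031483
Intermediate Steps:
P(B) = 4/(-2 + 3/B)
E(N) = -1 + N² (E(N) = N² - 1 = -1 + N²)
c(T, b) = 231/169 (c(T, b) = -1 + (-4*(-5)/(-3 + 2*(-5)))² = -1 + (-4*(-5)/(-3 - 10))² = -1 + (-4*(-5)/(-13))² = -1 + (-4*(-5)*(-1/13))² = -1 + (-20/13)² = -1 + 400/169 = 231/169)
1/(c(-178, 794) + d(-319)) = 1/(231/169 - 319) = 1/(-53680/169) = -169/53680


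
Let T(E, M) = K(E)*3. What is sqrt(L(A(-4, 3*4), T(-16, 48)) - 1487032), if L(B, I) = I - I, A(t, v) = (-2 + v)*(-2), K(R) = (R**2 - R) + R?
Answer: 2*I*sqrt(371758) ≈ 1219.4*I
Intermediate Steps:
K(R) = R**2
T(E, M) = 3*E**2 (T(E, M) = E**2*3 = 3*E**2)
A(t, v) = 4 - 2*v
L(B, I) = 0
sqrt(L(A(-4, 3*4), T(-16, 48)) - 1487032) = sqrt(0 - 1487032) = sqrt(-1487032) = 2*I*sqrt(371758)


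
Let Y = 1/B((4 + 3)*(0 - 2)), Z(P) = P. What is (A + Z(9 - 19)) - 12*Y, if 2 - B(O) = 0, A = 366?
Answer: 350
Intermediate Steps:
B(O) = 2 (B(O) = 2 - 1*0 = 2 + 0 = 2)
Y = 1/2 ≈ 0.50000
(A + Z(9 - 19)) - 12*Y = (366 + (9 - 19)) - 12*1/2 = (366 - 10) - 6 = 356 - 6 = 350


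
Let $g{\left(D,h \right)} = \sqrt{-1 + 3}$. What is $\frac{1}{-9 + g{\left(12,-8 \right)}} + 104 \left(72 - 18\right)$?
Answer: $\frac{443655}{79} - \frac{\sqrt{2}}{79} \approx 5615.9$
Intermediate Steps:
$g{\left(D,h \right)} = \sqrt{2}$
$\frac{1}{-9 + g{\left(12,-8 \right)}} + 104 \left(72 - 18\right) = \frac{1}{-9 + \sqrt{2}} + 104 \left(72 - 18\right) = \frac{1}{-9 + \sqrt{2}} + 104 \cdot 54 = \frac{1}{-9 + \sqrt{2}} + 5616 = 5616 + \frac{1}{-9 + \sqrt{2}}$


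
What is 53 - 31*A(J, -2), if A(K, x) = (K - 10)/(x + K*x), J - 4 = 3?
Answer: 755/16 ≈ 47.188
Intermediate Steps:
J = 7 (J = 4 + 3 = 7)
A(K, x) = (-10 + K)/(x + K*x)
53 - 31*A(J, -2) = 53 - 31*(-10 + 7)/((-2)*(1 + 7)) = 53 - (-31)*(-3)/(2*8) = 53 - 31*3/16 = 53 - 93/16 = 755/16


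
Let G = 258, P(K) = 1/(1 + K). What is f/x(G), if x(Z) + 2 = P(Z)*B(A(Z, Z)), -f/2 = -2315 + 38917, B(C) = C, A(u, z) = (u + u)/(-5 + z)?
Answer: 2398419254/65269 ≈ 36747.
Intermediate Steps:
A(u, z) = 2*u/(-5 + z) (A(u, z) = (2*u)/(-5 + z) = 2*u/(-5 + z))
f = -73204 (f = -2*(-2315 + 38917) = -2*36602 = -73204)
x(Z) = -2 + 2*Z/((1 + Z)*(-5 + Z)) (x(Z) = -2 + (2*Z/(-5 + Z))/(1 + Z) = -2 + 2*Z/((1 + Z)*(-5 + Z)))
f/x(G) = -73204*(1 + 258)*(-5 + 258)/(2*(258 - (1 + 258)*(-5 + 258))) = -73204*65527/(2*(258 - 1*259*253)) = -73204*65527/(2*(258 - 65527)) = -73204/(2*(1/259)*(1/253)*(-65269)) = -73204/(-130538/65527) = -73204*(-65527/130538) = 2398419254/65269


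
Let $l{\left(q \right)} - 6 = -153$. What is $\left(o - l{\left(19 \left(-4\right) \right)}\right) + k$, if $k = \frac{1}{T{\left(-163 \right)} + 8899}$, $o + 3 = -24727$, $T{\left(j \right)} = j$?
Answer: $- \frac{214757087}{8736} \approx -24583.0$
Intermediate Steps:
$l{\left(q \right)} = -147$ ($l{\left(q \right)} = 6 - 153 = -147$)
$o = -24730$ ($o = -3 - 24727 = -24730$)
$k = \frac{1}{8736}$ ($k = \frac{1}{-163 + 8899} = \frac{1}{8736} \approx 0.00011447$)
$\left(o - l{\left(19 \left(-4\right) \right)}\right) + k = \left(-24730 - -147\right) + \frac{1}{8736} = \left(-24730 + 147\right) + \frac{1}{8736} = -24583 + \frac{1}{8736} = - \frac{214757087}{8736}$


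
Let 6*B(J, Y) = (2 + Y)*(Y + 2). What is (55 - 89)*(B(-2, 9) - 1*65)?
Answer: 4573/3 ≈ 1524.3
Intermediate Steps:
B(J, Y) = (2 + Y)²/6 (B(J, Y) = ((2 + Y)*(Y + 2))/6 = ((2 + Y)*(2 + Y))/6 = (2 + Y)²/6)
(55 - 89)*(B(-2, 9) - 1*65) = (55 - 89)*((2 + 9)²/6 - 1*65) = -34*((⅙)*11² - 65) = -34*((⅙)*121 - 65) = -34*(121/6 - 65) = -34*(-269/6) = 4573/3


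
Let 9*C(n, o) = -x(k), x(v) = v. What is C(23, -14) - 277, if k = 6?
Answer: -833/3 ≈ -277.67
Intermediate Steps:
C(n, o) = -⅔ (C(n, o) = (-1*6)/9 = (⅑)*(-6) = -⅔)
C(23, -14) - 277 = -⅔ - 277 = -833/3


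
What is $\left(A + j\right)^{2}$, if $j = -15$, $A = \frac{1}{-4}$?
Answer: $\frac{3721}{16} \approx 232.56$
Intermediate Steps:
$A = - \frac{1}{4} \approx -0.25$
$\left(A + j\right)^{2} = \left(- \frac{1}{4} - 15\right)^{2} = \left(- \frac{61}{4}\right)^{2} = \frac{3721}{16}$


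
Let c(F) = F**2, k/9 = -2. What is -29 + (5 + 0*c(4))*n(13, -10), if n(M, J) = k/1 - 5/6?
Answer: -739/6 ≈ -123.17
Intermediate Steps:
k = -18 (k = 9*(-2) = -18)
n(M, J) = -113/6 (n(M, J) = -18/1 - 5/6 = -18*1 - 5*1/6 = -18 - 5/6 = -113/6)
-29 + (5 + 0*c(4))*n(13, -10) = -29 + (5 + 0*4**2)*(-113/6) = -29 + (5 + 0*16)*(-113/6) = -29 + (5 + 0)*(-113/6) = -29 + 5*(-113/6) = -29 - 565/6 = -739/6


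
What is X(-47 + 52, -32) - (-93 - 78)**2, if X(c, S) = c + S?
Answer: -29268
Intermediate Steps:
X(c, S) = S + c
X(-47 + 52, -32) - (-93 - 78)**2 = (-32 + (-47 + 52)) - (-93 - 78)**2 = (-32 + 5) - 1*(-171)**2 = -27 - 1*29241 = -27 - 29241 = -29268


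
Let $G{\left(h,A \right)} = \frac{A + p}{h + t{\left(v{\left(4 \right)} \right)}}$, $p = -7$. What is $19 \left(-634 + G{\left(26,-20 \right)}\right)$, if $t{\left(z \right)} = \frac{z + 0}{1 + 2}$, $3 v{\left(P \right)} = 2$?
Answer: $- \frac{2847473}{236} \approx -12066.0$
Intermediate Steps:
$v{\left(P \right)} = \frac{2}{3}$ ($v{\left(P \right)} = \frac{1}{3} \cdot 2 = \frac{2}{3}$)
$t{\left(z \right)} = \frac{z}{3}$
$G{\left(h,A \right)} = \frac{-7 + A}{\frac{2}{9} + h}$ ($G{\left(h,A \right)} = \frac{A - 7}{h + \frac{1}{3} \cdot \frac{2}{3}} = \frac{-7 + A}{h + \frac{2}{9}} = \frac{-7 + A}{\frac{2}{9} + h}$)
$19 \left(-634 + G{\left(26,-20 \right)}\right) = 19 \left(-634 + \frac{9 \left(-7 - 20\right)}{2 + 9 \cdot 26}\right) = 19 \left(-634 + 9 \frac{1}{2 + 234} \left(-27\right)\right) = 19 \left(-634 + 9 \cdot \frac{1}{236} \left(-27\right)\right) = 19 \left(-634 - \frac{243}{236}\right) = 19 \left(- \frac{149867}{236}\right) = - \frac{2847473}{236}$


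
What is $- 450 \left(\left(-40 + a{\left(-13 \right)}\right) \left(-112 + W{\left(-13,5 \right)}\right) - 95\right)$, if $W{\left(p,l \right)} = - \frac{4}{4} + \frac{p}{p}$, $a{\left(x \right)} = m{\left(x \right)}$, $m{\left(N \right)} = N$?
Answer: $-2628450$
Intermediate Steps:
$a{\left(x \right)} = x$
$W{\left(p,l \right)} = 0$ ($W{\left(p,l \right)} = \left(-4\right) \frac{1}{4} + 1 = -1 + 1 = 0$)
$- 450 \left(\left(-40 + a{\left(-13 \right)}\right) \left(-112 + W{\left(-13,5 \right)}\right) - 95\right) = - 450 \left(\left(-40 - 13\right) \left(-112 + 0\right) - 95\right) = - 450 \left(\left(-53\right) \left(-112\right) - 95\right) = - 450 \left(5936 - 95\right) = \left(-450\right) 5841 = -2628450$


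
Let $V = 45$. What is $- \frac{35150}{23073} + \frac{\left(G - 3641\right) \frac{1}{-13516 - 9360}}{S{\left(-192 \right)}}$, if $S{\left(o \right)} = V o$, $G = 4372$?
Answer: $- \frac{53855293253}{35351527680} \approx -1.5234$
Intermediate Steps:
$S{\left(o \right)} = 45 o$
$- \frac{35150}{23073} + \frac{\left(G - 3641\right) \frac{1}{-13516 - 9360}}{S{\left(-192 \right)}} = - \frac{35150}{23073} + \frac{\left(4372 - 3641\right) \frac{1}{-13516 - 9360}}{45 \left(-192\right)} = \left(-35150\right) \frac{1}{23073} + \frac{731 \frac{1}{-22876}}{-8640} = - \frac{35150}{23073} + 731 \left(- \frac{1}{22876}\right) \left(- \frac{1}{8640}\right) = - \frac{35150}{23073} - - \frac{17}{4596480} = - \frac{35150}{23073} + \frac{17}{4596480} = - \frac{53855293253}{35351527680}$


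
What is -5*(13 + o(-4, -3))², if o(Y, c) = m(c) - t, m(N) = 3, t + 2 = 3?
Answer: -1125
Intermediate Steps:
t = 1 (t = -2 + 3 = 1)
o(Y, c) = 2 (o(Y, c) = 3 - 1*1 = 3 - 1 = 2)
-5*(13 + o(-4, -3))² = -5*(13 + 2)² = -5*15² = -5*225 = -1125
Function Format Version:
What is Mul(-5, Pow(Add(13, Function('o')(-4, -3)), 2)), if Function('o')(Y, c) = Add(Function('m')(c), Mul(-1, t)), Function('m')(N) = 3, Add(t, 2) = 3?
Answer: -1125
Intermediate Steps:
t = 1 (t = Add(-2, 3) = 1)
Function('o')(Y, c) = 2 (Function('o')(Y, c) = Add(3, Mul(-1, 1)) = Add(3, -1) = 2)
Mul(-5, Pow(Add(13, Function('o')(-4, -3)), 2)) = Mul(-5, Pow(Add(13, 2), 2)) = Mul(-5, Pow(15, 2)) = Mul(-5, 225) = -1125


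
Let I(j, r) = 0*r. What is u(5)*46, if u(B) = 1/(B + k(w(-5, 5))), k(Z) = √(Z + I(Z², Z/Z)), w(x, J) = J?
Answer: 23/2 - 23*√5/10 ≈ 6.3570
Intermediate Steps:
I(j, r) = 0
k(Z) = √Z (k(Z) = √(Z + 0) = √Z)
u(B) = 1/(B + √5)
u(5)*46 = 46/(5 + √5)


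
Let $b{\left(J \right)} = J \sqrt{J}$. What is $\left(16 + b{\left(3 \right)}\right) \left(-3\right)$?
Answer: $-48 - 9 \sqrt{3} \approx -63.588$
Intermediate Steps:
$b{\left(J \right)} = J^{\frac{3}{2}}$
$\left(16 + b{\left(3 \right)}\right) \left(-3\right) = \left(16 + 3^{\frac{3}{2}}\right) \left(-3\right) = \left(16 + 3 \sqrt{3}\right) \left(-3\right) = -48 - 9 \sqrt{3}$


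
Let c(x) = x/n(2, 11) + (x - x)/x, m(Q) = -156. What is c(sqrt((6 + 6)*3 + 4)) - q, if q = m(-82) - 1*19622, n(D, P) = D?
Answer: 19778 + sqrt(10) ≈ 19781.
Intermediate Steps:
q = -19778 (q = -156 - 1*19622 = -156 - 19622 = -19778)
c(x) = x/2 (c(x) = x/2 + (x - x)/x = x*(1/2) + 0/x = x/2 + 0 = x/2)
c(sqrt((6 + 6)*3 + 4)) - q = sqrt((6 + 6)*3 + 4)/2 - 1*(-19778) = sqrt(12*3 + 4)/2 + 19778 = sqrt(36 + 4)/2 + 19778 = sqrt(40)/2 + 19778 = (2*sqrt(10))/2 + 19778 = sqrt(10) + 19778 = 19778 + sqrt(10)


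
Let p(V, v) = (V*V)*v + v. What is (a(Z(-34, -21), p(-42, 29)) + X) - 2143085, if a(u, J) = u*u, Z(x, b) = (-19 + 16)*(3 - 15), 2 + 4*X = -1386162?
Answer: -2488330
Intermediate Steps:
X = -346541 (X = -1/2 + (1/4)*(-1386162) = -1/2 - 693081/2 = -346541)
p(V, v) = v + v*V**2 (p(V, v) = V**2*v + v = v*V**2 + v = v + v*V**2)
Z(x, b) = 36 (Z(x, b) = -3*(-12) = 36)
a(u, J) = u**2
(a(Z(-34, -21), p(-42, 29)) + X) - 2143085 = (36**2 - 346541) - 2143085 = (1296 - 346541) - 2143085 = -345245 - 2143085 = -2488330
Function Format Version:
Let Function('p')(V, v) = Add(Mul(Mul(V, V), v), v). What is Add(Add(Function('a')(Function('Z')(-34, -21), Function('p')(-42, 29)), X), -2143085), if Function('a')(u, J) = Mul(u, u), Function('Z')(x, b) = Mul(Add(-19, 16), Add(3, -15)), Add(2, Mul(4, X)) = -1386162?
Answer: -2488330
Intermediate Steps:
X = -346541 (X = Add(Rational(-1, 2), Mul(Rational(1, 4), -1386162)) = Add(Rational(-1, 2), Rational(-693081, 2)) = -346541)
Function('p')(V, v) = Add(v, Mul(v, Pow(V, 2))) (Function('p')(V, v) = Add(Mul(Pow(V, 2), v), v) = Add(Mul(v, Pow(V, 2)), v) = Add(v, Mul(v, Pow(V, 2))))
Function('Z')(x, b) = 36 (Function('Z')(x, b) = Mul(-3, -12) = 36)
Function('a')(u, J) = Pow(u, 2)
Add(Add(Function('a')(Function('Z')(-34, -21), Function('p')(-42, 29)), X), -2143085) = Add(Add(Pow(36, 2), -346541), -2143085) = Add(Add(1296, -346541), -2143085) = Add(-345245, -2143085) = -2488330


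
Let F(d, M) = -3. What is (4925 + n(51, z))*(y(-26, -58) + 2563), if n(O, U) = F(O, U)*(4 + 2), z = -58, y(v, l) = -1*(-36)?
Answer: 12753293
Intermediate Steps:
y(v, l) = 36
n(O, U) = -18 (n(O, U) = -3*(4 + 2) = -3*6 = -18)
(4925 + n(51, z))*(y(-26, -58) + 2563) = (4925 - 18)*(36 + 2563) = 4907*2599 = 12753293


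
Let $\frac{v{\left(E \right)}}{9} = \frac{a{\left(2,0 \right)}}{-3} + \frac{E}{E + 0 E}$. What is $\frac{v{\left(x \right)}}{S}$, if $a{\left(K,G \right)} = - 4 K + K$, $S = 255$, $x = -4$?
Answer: $\frac{9}{85} \approx 0.10588$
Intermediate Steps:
$a{\left(K,G \right)} = - 3 K$
$v{\left(E \right)} = 27$ ($v{\left(E \right)} = 9 \left(\frac{\left(-3\right) 2}{-3} + \frac{E}{E + 0 E}\right) = 9 \left(\left(-6\right) \left(- \frac{1}{3}\right) + \frac{E}{E + 0}\right) = 9 \left(2 + \frac{E}{E}\right) = 9 \left(2 + 1\right) = 9 \cdot 3 = 27$)
$\frac{v{\left(x \right)}}{S} = \frac{1}{255} \cdot 27 = \frac{9}{85}$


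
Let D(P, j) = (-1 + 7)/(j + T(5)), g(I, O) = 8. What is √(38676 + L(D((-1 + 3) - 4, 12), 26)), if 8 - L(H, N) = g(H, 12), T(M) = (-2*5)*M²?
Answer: 2*√9669 ≈ 196.66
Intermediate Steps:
T(M) = -10*M²
D(P, j) = 6/(-250 + j) (D(P, j) = (-1 + 7)/(j - 10*5²) = 6/(j - 10*25) = 6/(j - 250) = 6/(-250 + j))
L(H, N) = 0 (L(H, N) = 8 - 1*8 = 8 - 8 = 0)
√(38676 + L(D((-1 + 3) - 4, 12), 26)) = √(38676 + 0) = √38676 = 2*√9669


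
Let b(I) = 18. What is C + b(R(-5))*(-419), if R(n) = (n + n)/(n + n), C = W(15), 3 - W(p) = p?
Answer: -7554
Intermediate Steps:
W(p) = 3 - p
C = -12 (C = 3 - 1*15 = 3 - 15 = -12)
R(n) = 1 (R(n) = (2*n)/((2*n)) = (2*n)*(1/(2*n)) = 1)
C + b(R(-5))*(-419) = -12 + 18*(-419) = -12 - 7542 = -7554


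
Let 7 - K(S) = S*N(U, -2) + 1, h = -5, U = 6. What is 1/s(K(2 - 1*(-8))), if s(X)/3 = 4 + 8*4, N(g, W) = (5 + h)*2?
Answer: 1/108 ≈ 0.0092593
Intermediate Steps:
N(g, W) = 0 (N(g, W) = (5 - 5)*2 = 0*2 = 0)
K(S) = 6 (K(S) = 7 - (S*0 + 1) = 7 - (0 + 1) = 7 - 1*1 = 7 - 1 = 6)
s(X) = 108 (s(X) = 3*(4 + 8*4) = 3*(4 + 32) = 3*36 = 108)
1/s(K(2 - 1*(-8))) = 1/108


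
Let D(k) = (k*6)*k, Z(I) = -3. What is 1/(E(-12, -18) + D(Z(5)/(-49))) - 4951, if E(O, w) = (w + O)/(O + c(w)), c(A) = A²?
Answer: -45659199/9197 ≈ -4964.6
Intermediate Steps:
E(O, w) = (O + w)/(O + w²) (E(O, w) = (w + O)/(O + w²) = (O + w)/(O + w²))
D(k) = 6*k² (D(k) = (6*k)*k = 6*k²)
1/(E(-12, -18) + D(Z(5)/(-49))) - 4951 = 1/((-12 - 18)/(-12 + (-18)²) + 6*(-3/(-49))²) - 4951 = 1/(-30/(-12 + 324) + 6*(-3*(-1/49))²) - 4951 = 1/(-30/312 + 6*(3/49)²) - 4951 = 1/((1/312)*(-30) + 6*(9/2401)) - 4951 = 1/(-5/52 + 54/2401) - 4951 = 1/(-9197/124852) - 4951 = -124852/9197 - 4951 = -45659199/9197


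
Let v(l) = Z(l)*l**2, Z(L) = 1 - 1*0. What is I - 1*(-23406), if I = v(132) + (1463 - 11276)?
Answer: 31017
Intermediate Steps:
Z(L) = 1 (Z(L) = 1 + 0 = 1)
v(l) = l**2 (v(l) = 1*l**2 = l**2)
I = 7611 (I = 132**2 + (1463 - 11276) = 17424 - 9813 = 7611)
I - 1*(-23406) = 7611 - 1*(-23406) = 7611 + 23406 = 31017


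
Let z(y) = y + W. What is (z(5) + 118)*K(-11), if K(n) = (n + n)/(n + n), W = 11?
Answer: 134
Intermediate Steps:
z(y) = 11 + y (z(y) = y + 11 = 11 + y)
K(n) = 1 (K(n) = (2*n)/((2*n)) = (2*n)*(1/(2*n)) = 1)
(z(5) + 118)*K(-11) = ((11 + 5) + 118)*1 = (16 + 118)*1 = 134*1 = 134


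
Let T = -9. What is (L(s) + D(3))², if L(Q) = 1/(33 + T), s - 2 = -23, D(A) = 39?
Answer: 877969/576 ≈ 1524.3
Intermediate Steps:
s = -21 (s = 2 - 23 = -21)
L(Q) = 1/24 (L(Q) = 1/(33 - 9) = 1/24)
(L(s) + D(3))² = (1/24 + 39)² = (937/24)² = 877969/576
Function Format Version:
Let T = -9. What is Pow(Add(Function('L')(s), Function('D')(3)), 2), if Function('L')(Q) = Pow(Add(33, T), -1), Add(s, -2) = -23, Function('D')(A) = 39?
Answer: Rational(877969, 576) ≈ 1524.3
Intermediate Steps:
s = -21 (s = Add(2, -23) = -21)
Function('L')(Q) = Rational(1, 24) (Function('L')(Q) = Pow(Add(33, -9), -1) = Pow(24, -1) = Rational(1, 24))
Pow(Add(Function('L')(s), Function('D')(3)), 2) = Pow(Add(Rational(1, 24), 39), 2) = Pow(Rational(937, 24), 2) = Rational(877969, 576)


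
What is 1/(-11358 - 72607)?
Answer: -1/83965 ≈ -1.1910e-5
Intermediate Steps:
1/(-11358 - 72607) = 1/(-83965) = -1/83965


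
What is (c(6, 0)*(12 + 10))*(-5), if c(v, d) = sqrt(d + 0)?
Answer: 0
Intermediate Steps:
c(v, d) = sqrt(d)
(c(6, 0)*(12 + 10))*(-5) = (sqrt(0)*(12 + 10))*(-5) = (0*22)*(-5) = 0*(-5) = 0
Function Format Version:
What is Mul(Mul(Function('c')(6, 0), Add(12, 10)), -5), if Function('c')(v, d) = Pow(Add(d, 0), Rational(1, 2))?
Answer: 0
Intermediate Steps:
Function('c')(v, d) = Pow(d, Rational(1, 2))
Mul(Mul(Function('c')(6, 0), Add(12, 10)), -5) = Mul(Mul(Pow(0, Rational(1, 2)), Add(12, 10)), -5) = Mul(Mul(0, 22), -5) = Mul(0, -5) = 0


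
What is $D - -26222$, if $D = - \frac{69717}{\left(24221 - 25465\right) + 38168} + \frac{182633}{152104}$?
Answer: $\frac{721894341959}{27530824} \approx 26221.0$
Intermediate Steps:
$D = - \frac{18924969}{27530824}$ ($D = - \frac{69717}{-1244 + 38168} + 182633 \cdot \frac{1}{152104} = - \frac{69717}{36924} + \frac{182633}{152104} = \left(-69717\right) \frac{1}{36924} + \frac{182633}{152104} = - \frac{1367}{724} + \frac{182633}{152104} = - \frac{18924969}{27530824} \approx -0.68741$)
$D - -26222 = - \frac{18924969}{27530824} - -26222 = - \frac{18924969}{27530824} + 26222 = \frac{721894341959}{27530824}$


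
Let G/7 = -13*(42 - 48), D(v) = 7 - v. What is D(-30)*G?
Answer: 20202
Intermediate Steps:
G = 546 (G = 7*(-13*(42 - 48)) = 7*(-13*(-6)) = 7*78 = 546)
D(-30)*G = (7 - 1*(-30))*546 = (7 + 30)*546 = 37*546 = 20202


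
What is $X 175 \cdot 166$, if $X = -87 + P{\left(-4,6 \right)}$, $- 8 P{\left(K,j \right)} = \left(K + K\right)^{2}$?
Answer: $-2759750$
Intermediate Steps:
$P{\left(K,j \right)} = - \frac{K^{2}}{2}$ ($P{\left(K,j \right)} = - \frac{\left(K + K\right)^{2}}{8} = - \frac{\left(2 K\right)^{2}}{8} = - \frac{4 K^{2}}{8} = - \frac{K^{2}}{2}$)
$X = -95$ ($X = -87 - \frac{\left(-4\right)^{2}}{2} = -87 - 8 = -95$)
$X 175 \cdot 166 = \left(-95\right) 175 \cdot 166 = \left(-16625\right) 166 = -2759750$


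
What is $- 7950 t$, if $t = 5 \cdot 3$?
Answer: $-119250$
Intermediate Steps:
$t = 15$
$- 7950 t = \left(-7950\right) 15 = -119250$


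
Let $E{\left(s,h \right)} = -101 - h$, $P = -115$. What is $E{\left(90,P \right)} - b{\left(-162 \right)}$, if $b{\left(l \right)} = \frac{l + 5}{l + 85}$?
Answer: $\frac{921}{77} \approx 11.961$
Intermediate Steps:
$b{\left(l \right)} = \frac{5 + l}{85 + l}$
$E{\left(90,P \right)} - b{\left(-162 \right)} = \left(-101 - -115\right) - \frac{5 - 162}{85 - 162} = \left(-101 + 115\right) - \frac{1}{-77} \left(-157\right) = 14 - \left(- \frac{1}{77}\right) \left(-157\right) = 14 - \frac{157}{77} = \frac{921}{77}$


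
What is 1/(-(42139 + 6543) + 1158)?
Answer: -1/47524 ≈ -2.1042e-5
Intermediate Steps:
1/(-(42139 + 6543) + 1158) = 1/(-1*48682 + 1158) = 1/(-48682 + 1158) = 1/(-47524) = -1/47524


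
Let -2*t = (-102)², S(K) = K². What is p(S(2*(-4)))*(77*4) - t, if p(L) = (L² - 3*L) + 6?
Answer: 1209482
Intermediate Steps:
p(L) = 6 + L² - 3*L
t = -5202 (t = -½*(-102)² = -½*10404 = -5202)
p(S(2*(-4)))*(77*4) - t = (6 + ((2*(-4))²)² - 3*(2*(-4))²)*(77*4) - 1*(-5202) = (6 + ((-8)²)² - 3*(-8)²)*308 + 5202 = (6 + 64² - 3*64)*308 + 5202 = (6 + 4096 - 192)*308 + 5202 = 3910*308 + 5202 = 1204280 + 5202 = 1209482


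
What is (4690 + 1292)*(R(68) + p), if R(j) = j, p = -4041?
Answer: -23766486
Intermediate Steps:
(4690 + 1292)*(R(68) + p) = (4690 + 1292)*(68 - 4041) = 5982*(-3973) = -23766486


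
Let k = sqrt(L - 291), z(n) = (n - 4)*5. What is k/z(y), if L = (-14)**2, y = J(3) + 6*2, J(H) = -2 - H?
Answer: I*sqrt(95)/15 ≈ 0.64979*I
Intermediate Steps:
y = 7 (y = (-2 - 1*3) + 6*2 = (-2 - 3) + 12 = -5 + 12 = 7)
z(n) = -20 + 5*n (z(n) = (-4 + n)*5 = -20 + 5*n)
L = 196
k = I*sqrt(95) (k = sqrt(196 - 291) = sqrt(-95) = I*sqrt(95) ≈ 9.7468*I)
k/z(y) = (I*sqrt(95))/(-20 + 5*7) = (I*sqrt(95))/(-20 + 35) = (I*sqrt(95))/15 = (I*sqrt(95))*(1/15) = I*sqrt(95)/15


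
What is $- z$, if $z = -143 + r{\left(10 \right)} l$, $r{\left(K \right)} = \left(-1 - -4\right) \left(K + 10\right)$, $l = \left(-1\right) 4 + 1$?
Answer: $323$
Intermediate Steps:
$l = -3$ ($l = -4 + 1 = -3$)
$r{\left(K \right)} = 30 + 3 K$ ($r{\left(K \right)} = \left(-1 + 4\right) \left(10 + K\right) = 3 \left(10 + K\right) = 30 + 3 K$)
$z = -323$ ($z = -143 + \left(30 + 3 \cdot 10\right) \left(-3\right) = -143 + \left(30 + 30\right) \left(-3\right) = -143 + 60 \left(-3\right) = -143 - 180 = -323$)
$- z = \left(-1\right) \left(-323\right) = 323$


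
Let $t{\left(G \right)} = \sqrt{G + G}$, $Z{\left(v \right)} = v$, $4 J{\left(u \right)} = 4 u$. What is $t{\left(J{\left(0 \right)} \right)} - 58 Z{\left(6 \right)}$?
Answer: $-348$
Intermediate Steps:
$J{\left(u \right)} = u$ ($J{\left(u \right)} = \frac{4 u}{4} = u$)
$t{\left(G \right)} = \sqrt{2} \sqrt{G}$ ($t{\left(G \right)} = \sqrt{2 G} = \sqrt{2} \sqrt{G}$)
$t{\left(J{\left(0 \right)} \right)} - 58 Z{\left(6 \right)} = \sqrt{2} \sqrt{0} - 348 = \sqrt{2} \cdot 0 - 348 = 0 - 348 = -348$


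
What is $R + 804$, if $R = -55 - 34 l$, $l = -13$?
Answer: $1191$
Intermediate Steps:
$R = 387$ ($R = -55 - -442 = -55 + 442 = 387$)
$R + 804 = 387 + 804 = 1191$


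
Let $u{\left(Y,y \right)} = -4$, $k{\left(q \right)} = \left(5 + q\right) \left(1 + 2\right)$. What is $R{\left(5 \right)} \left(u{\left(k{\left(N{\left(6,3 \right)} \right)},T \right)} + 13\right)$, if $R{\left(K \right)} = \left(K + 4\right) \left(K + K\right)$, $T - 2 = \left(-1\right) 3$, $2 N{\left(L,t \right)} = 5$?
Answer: $810$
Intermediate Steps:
$N{\left(L,t \right)} = \frac{5}{2}$ ($N{\left(L,t \right)} = \frac{1}{2} \cdot 5 = \frac{5}{2}$)
$T = -1$ ($T = 2 - 3 = -1$)
$k{\left(q \right)} = 15 + 3 q$ ($k{\left(q \right)} = \left(5 + q\right) 3 = 15 + 3 q$)
$R{\left(K \right)} = 2 K \left(4 + K\right)$ ($R{\left(K \right)} = \left(4 + K\right) 2 K = 2 K \left(4 + K\right)$)
$R{\left(5 \right)} \left(u{\left(k{\left(N{\left(6,3 \right)} \right)},T \right)} + 13\right) = 2 \cdot 5 \left(4 + 5\right) \left(-4 + 13\right) = 2 \cdot 5 \cdot 9 \cdot 9 = 90 \cdot 9 = 810$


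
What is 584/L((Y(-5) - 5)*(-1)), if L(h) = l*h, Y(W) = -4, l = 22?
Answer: 292/99 ≈ 2.9495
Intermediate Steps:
L(h) = 22*h
584/L((Y(-5) - 5)*(-1)) = 584/((22*((-4 - 5)*(-1)))) = 584/((22*(-9*(-1)))) = 584/((22*9)) = 584/198 = 584*(1/198) = 292/99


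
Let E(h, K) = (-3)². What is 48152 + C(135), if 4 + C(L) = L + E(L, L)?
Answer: 48292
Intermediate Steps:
E(h, K) = 9
C(L) = 5 + L (C(L) = -4 + (L + 9) = -4 + (9 + L) = 5 + L)
48152 + C(135) = 48152 + (5 + 135) = 48152 + 140 = 48292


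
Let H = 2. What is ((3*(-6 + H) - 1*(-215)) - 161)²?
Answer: 1764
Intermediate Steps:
((3*(-6 + H) - 1*(-215)) - 161)² = ((3*(-6 + 2) - 1*(-215)) - 161)² = ((3*(-4) + 215) - 161)² = ((-12 + 215) - 161)² = (203 - 161)² = 42² = 1764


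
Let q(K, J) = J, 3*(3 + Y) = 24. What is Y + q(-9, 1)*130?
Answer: 135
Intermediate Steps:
Y = 5 (Y = -3 + (⅓)*24 = -3 + 8 = 5)
Y + q(-9, 1)*130 = 5 + 1*130 = 5 + 130 = 135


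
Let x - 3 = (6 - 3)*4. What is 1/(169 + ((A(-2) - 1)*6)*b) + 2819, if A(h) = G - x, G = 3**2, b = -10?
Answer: 1660392/589 ≈ 2819.0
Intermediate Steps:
x = 15 (x = 3 + (6 - 3)*4 = 3 + 3*4 = 3 + 12 = 15)
G = 9
A(h) = -6 (A(h) = 9 - 1*15 = 9 - 15 = -6)
1/(169 + ((A(-2) - 1)*6)*b) + 2819 = 1/(169 + ((-6 - 1)*6)*(-10)) + 2819 = 1/(169 - 7*6*(-10)) + 2819 = 1/(169 - 42*(-10)) + 2819 = 1/(169 + 420) + 2819 = 1/589 + 2819 = 1660392/589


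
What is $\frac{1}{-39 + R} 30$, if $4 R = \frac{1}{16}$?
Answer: $- \frac{384}{499} \approx -0.76954$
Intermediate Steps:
$R = \frac{1}{64}$ ($R = \frac{1}{4 \cdot 16} = \frac{1}{4} \cdot \frac{1}{16} = \frac{1}{64} \approx 0.015625$)
$\frac{1}{-39 + R} 30 = \frac{1}{-39 + \frac{1}{64}} \cdot 30 = \frac{1}{- \frac{2495}{64}} \cdot 30 = \left(- \frac{64}{2495}\right) 30 = - \frac{384}{499}$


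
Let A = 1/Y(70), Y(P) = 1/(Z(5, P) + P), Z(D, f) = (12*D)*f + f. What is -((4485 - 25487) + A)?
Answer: 16662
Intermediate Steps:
Z(D, f) = f + 12*D*f (Z(D, f) = 12*D*f + f = f + 12*D*f)
Y(P) = 1/(62*P) (Y(P) = 1/(P*(1 + 12*5) + P) = 1/(P*(1 + 60) + P) = 1/(P*61 + P) = 1/(61*P + P) = 1/(62*P))
A = 4340 (A = 1/((1/62)/70) = 1/((1/62)*(1/70)) = 1/(1/4340) = 4340)
-((4485 - 25487) + A) = -((4485 - 25487) + 4340) = -(-21002 + 4340) = -1*(-16662) = 16662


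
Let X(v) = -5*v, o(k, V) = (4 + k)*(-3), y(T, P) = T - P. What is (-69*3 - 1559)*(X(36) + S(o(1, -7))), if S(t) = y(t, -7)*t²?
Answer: 3496680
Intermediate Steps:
o(k, V) = -12 - 3*k
S(t) = t²*(7 + t) (S(t) = (t - 1*(-7))*t² = (t + 7)*t² = (7 + t)*t² = t²*(7 + t))
(-69*3 - 1559)*(X(36) + S(o(1, -7))) = (-69*3 - 1559)*(-5*36 + (-12 - 3*1)²*(7 + (-12 - 3*1))) = (-207 - 1559)*(-180 + (-12 - 3)²*(7 + (-12 - 3))) = -1766*(-180 + (-15)²*(7 - 15)) = -1766*(-180 + 225*(-8)) = -1766*(-180 - 1800) = -1766*(-1980) = 3496680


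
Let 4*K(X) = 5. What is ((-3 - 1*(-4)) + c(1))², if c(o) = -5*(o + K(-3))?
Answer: 1681/16 ≈ 105.06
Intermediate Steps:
K(X) = 5/4 (K(X) = (¼)*5 = 5/4)
c(o) = -25/4 - 5*o (c(o) = -5*(o + 5/4) = -5*(5/4 + o) = -25/4 - 5*o)
((-3 - 1*(-4)) + c(1))² = ((-3 - 1*(-4)) + (-25/4 - 5*1))² = ((-3 + 4) + (-25/4 - 5))² = (1 - 45/4)² = (-41/4)² = 1681/16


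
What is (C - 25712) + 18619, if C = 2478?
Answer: -4615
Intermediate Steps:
(C - 25712) + 18619 = (2478 - 25712) + 18619 = -23234 + 18619 = -4615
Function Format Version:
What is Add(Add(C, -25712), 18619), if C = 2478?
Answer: -4615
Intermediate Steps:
Add(Add(C, -25712), 18619) = Add(Add(2478, -25712), 18619) = Add(-23234, 18619) = -4615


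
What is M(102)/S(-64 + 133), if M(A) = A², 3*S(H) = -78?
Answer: -5202/13 ≈ -400.15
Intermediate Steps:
S(H) = -26 (S(H) = (⅓)*(-78) = -26)
M(102)/S(-64 + 133) = 102²/(-26) = 10404*(-1/26) = -5202/13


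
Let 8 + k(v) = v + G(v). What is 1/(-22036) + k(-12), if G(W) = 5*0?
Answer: -440721/22036 ≈ -20.000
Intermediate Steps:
G(W) = 0
k(v) = -8 + v (k(v) = -8 + (v + 0) = -8 + v)
1/(-22036) + k(-12) = 1/(-22036) + (-8 - 12) = -1/22036 - 20 = -440721/22036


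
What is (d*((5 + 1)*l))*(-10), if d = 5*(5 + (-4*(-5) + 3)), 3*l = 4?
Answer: -11200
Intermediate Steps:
l = 4/3 (l = (⅓)*4 = 4/3 ≈ 1.3333)
d = 140 (d = 5*(5 + (20 + 3)) = 5*(5 + 23) = 5*28 = 140)
(d*((5 + 1)*l))*(-10) = (140*((5 + 1)*(4/3)))*(-10) = (140*(6*(4/3)))*(-10) = (140*8)*(-10) = 1120*(-10) = -11200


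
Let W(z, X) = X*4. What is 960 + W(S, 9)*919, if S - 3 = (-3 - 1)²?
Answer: 34044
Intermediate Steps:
S = 19 (S = 3 + (-3 - 1)² = 3 + (-4)² = 3 + 16 = 19)
W(z, X) = 4*X
960 + W(S, 9)*919 = 960 + (4*9)*919 = 960 + 36*919 = 960 + 33084 = 34044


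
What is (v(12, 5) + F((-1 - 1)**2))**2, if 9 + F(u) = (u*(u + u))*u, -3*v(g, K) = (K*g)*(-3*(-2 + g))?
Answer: 516961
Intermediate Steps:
v(g, K) = -K*g*(6 - 3*g)/3 (v(g, K) = -K*g*(-3*(-2 + g))/3 = -K*g*(6 - 3*g)/3)
F(u) = -9 + 2*u**3 (F(u) = -9 + (u*(u + u))*u = -9 + (u*(2*u))*u = -9 + (2*u**2)*u = -9 + 2*u**3)
(v(12, 5) + F((-1 - 1)**2))**2 = (5*12*(-2 + 12) + (-9 + 2*((-1 - 1)**2)**3))**2 = (5*12*10 + (-9 + 2*((-2)**2)**3))**2 = (600 + (-9 + 2*4**3))**2 = (600 + (-9 + 2*64))**2 = (600 + (-9 + 128))**2 = (600 + 119)**2 = 719**2 = 516961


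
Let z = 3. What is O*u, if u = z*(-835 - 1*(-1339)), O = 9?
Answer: 13608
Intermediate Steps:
u = 1512 (u = 3*(-835 - 1*(-1339)) = 3*(-835 + 1339) = 3*504 = 1512)
O*u = 9*1512 = 13608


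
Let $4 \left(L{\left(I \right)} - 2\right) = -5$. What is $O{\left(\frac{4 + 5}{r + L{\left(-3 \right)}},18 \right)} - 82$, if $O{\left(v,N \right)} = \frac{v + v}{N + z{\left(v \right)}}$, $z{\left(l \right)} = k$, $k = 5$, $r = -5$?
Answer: $- \frac{32134}{391} \approx -82.184$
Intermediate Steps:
$z{\left(l \right)} = 5$
$L{\left(I \right)} = \frac{3}{4}$ ($L{\left(I \right)} = 2 + \frac{1}{4} \left(-5\right) = 2 - \frac{5}{4} = \frac{3}{4}$)
$O{\left(v,N \right)} = \frac{2 v}{5 + N}$ ($O{\left(v,N \right)} = \frac{v + v}{N + 5} = \frac{2 v}{5 + N}$)
$O{\left(\frac{4 + 5}{r + L{\left(-3 \right)}},18 \right)} - 82 = \frac{2 \frac{4 + 5}{-5 + \frac{3}{4}}}{5 + 18} - 82 = \frac{2 \frac{9}{- \frac{17}{4}}}{23} - 82 = 2 \cdot 9 \left(- \frac{4}{17}\right) \frac{1}{23} - 82 = 2 \left(- \frac{36}{17}\right) \frac{1}{23} - 82 = - \frac{72}{391} - 82 = - \frac{32134}{391}$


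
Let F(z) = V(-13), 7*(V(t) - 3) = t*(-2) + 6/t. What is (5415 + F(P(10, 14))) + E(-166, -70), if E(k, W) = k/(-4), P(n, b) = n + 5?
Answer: 994293/182 ≈ 5463.1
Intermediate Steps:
P(n, b) = 5 + n
E(k, W) = -k/4
V(t) = 3 - 2*t/7 + 6/(7*t) (V(t) = 3 + (t*(-2) + 6/t)/7 = 3 + (-2*t + 6/t)/7 = 3 + (-2*t/7 + 6/(7*t)) = 3 - 2*t/7 + 6/(7*t))
F(z) = 605/91 (F(z) = (⅐)*(6 - 1*(-13)*(-21 + 2*(-13)))/(-13) = (⅐)*(-1/13)*(6 - 1*(-13)*(-21 - 26)) = (⅐)*(-1/13)*(6 - 1*(-13)*(-47)) = (⅐)*(-1/13)*(6 - 611) = (⅐)*(-1/13)*(-605) = 605/91)
(5415 + F(P(10, 14))) + E(-166, -70) = (5415 + 605/91) - ¼*(-166) = 493370/91 + 83/2 = 994293/182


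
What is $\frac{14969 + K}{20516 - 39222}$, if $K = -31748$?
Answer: $\frac{357}{398} \approx 0.89699$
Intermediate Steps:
$\frac{14969 + K}{20516 - 39222} = \frac{14969 - 31748}{20516 - 39222} = - \frac{16779}{-18706} = \left(-16779\right) \left(- \frac{1}{18706}\right) = \frac{357}{398}$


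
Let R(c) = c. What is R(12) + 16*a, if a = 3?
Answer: 60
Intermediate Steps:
R(12) + 16*a = 12 + 16*3 = 12 + 48 = 60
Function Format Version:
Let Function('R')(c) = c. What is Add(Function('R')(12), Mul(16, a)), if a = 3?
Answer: 60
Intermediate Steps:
Add(Function('R')(12), Mul(16, a)) = Add(12, Mul(16, 3)) = Add(12, 48) = 60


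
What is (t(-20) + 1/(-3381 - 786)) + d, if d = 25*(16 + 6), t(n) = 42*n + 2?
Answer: -1200097/4167 ≈ -288.00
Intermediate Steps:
t(n) = 2 + 42*n
d = 550 (d = 25*22 = 550)
(t(-20) + 1/(-3381 - 786)) + d = ((2 + 42*(-20)) + 1/(-3381 - 786)) + 550 = ((2 - 840) + 1/(-4167)) + 550 = (-838 - 1/4167) + 550 = -3491947/4167 + 550 = -1200097/4167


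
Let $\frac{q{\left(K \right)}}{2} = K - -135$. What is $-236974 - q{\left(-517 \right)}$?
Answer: $-236210$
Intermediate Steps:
$q{\left(K \right)} = 270 + 2 K$ ($q{\left(K \right)} = 2 \left(K - -135\right) = 2 \left(K + 135\right) = 2 \left(135 + K\right) = 270 + 2 K$)
$-236974 - q{\left(-517 \right)} = -236974 - \left(270 + 2 \left(-517\right)\right) = -236974 - \left(270 - 1034\right) = -236974 - -764 = -236974 + 764 = -236210$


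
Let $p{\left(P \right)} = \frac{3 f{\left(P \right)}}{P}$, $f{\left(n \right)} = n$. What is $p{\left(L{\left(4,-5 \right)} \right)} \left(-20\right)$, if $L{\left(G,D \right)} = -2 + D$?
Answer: $-60$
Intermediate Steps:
$p{\left(P \right)} = 3$ ($p{\left(P \right)} = \frac{3 P}{P} = 3$)
$p{\left(L{\left(4,-5 \right)} \right)} \left(-20\right) = 3 \left(-20\right) = -60$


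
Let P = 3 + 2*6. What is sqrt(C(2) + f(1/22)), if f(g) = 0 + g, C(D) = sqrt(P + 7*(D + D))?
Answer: sqrt(22 + 484*sqrt(43))/22 ≈ 2.5696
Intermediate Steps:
P = 15 (P = 3 + 12 = 15)
C(D) = sqrt(15 + 14*D) (C(D) = sqrt(15 + 7*(D + D)) = sqrt(15 + 7*(2*D)) = sqrt(15 + 14*D))
f(g) = g
sqrt(C(2) + f(1/22)) = sqrt(sqrt(15 + 14*2) + 1/22) = sqrt(sqrt(15 + 28) + 1/22) = sqrt(sqrt(43) + 1/22) = sqrt(1/22 + sqrt(43))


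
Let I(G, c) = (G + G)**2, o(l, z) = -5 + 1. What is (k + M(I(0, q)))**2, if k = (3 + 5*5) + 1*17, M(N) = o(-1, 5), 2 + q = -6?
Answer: 1681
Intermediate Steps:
o(l, z) = -4
q = -8 (q = -2 - 6 = -8)
I(G, c) = 4*G**2 (I(G, c) = (2*G)**2 = 4*G**2)
M(N) = -4
k = 45 (k = (3 + 25) + 17 = 28 + 17 = 45)
(k + M(I(0, q)))**2 = (45 - 4)**2 = 41**2 = 1681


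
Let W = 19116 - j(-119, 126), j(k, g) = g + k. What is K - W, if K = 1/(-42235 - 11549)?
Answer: -1027758457/53784 ≈ -19109.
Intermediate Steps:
K = -1/53784 (K = 1/(-53784) = -1/53784 ≈ -1.8593e-5)
W = 19109 (W = 19116 - (126 - 119) = 19116 - 1*7 = 19116 - 7 = 19109)
K - W = -1/53784 - 1*19109 = -1/53784 - 19109 = -1027758457/53784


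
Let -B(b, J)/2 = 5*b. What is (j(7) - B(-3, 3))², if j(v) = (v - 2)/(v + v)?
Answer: 172225/196 ≈ 878.70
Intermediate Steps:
B(b, J) = -10*b
j(v) = (-2 + v)/(2*v) (j(v) = (-2 + v)/((2*v)) = (-2 + v)*(1/(2*v)) = (-2 + v)/(2*v))
(j(7) - B(-3, 3))² = ((½)*(-2 + 7)/7 - (-10)*(-3))² = ((½)*(⅐)*5 - 1*30)² = (5/14 - 30)² = (-415/14)² = 172225/196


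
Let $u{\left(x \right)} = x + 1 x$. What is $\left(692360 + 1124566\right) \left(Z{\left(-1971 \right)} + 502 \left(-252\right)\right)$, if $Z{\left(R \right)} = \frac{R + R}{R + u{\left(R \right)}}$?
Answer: $-229847195420$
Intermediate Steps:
$u{\left(x \right)} = 2 x$ ($u{\left(x \right)} = x + x = 2 x$)
$Z{\left(R \right)} = \frac{2}{3}$ ($Z{\left(R \right)} = \frac{R + R}{R + 2 R} = \frac{2 R}{3 R} = 2 R \frac{1}{3 R} = \frac{2}{3}$)
$\left(692360 + 1124566\right) \left(Z{\left(-1971 \right)} + 502 \left(-252\right)\right) = \left(692360 + 1124566\right) \left(\frac{2}{3} + 502 \left(-252\right)\right) = 1816926 \left(\frac{2}{3} - 126504\right) = 1816926 \left(- \frac{379510}{3}\right) = -229847195420$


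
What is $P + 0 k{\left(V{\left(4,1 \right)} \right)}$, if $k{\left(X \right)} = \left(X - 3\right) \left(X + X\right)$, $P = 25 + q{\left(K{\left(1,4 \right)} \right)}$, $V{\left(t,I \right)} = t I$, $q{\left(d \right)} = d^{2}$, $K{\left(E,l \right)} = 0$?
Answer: $25$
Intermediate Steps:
$V{\left(t,I \right)} = I t$
$P = 25$ ($P = 25 + 0^{2} = 25 + 0 = 25$)
$k{\left(X \right)} = 2 X \left(-3 + X\right)$ ($k{\left(X \right)} = \left(-3 + X\right) 2 X = 2 X \left(-3 + X\right)$)
$P + 0 k{\left(V{\left(4,1 \right)} \right)} = 25 + 0 \cdot 2 \cdot 1 \cdot 4 \left(-3 + 1 \cdot 4\right) = 25 + 0 \cdot 2 \cdot 4 \left(-3 + 4\right) = 25 + 0 \cdot 2 \cdot 4 \cdot 1 = 25 + 0 \cdot 8 = 25 + 0 = 25$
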